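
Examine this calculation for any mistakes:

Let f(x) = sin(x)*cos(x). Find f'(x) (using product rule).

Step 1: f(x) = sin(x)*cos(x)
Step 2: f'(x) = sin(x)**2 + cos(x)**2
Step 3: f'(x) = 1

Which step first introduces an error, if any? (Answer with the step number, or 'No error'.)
Step 2

Step 2 is incorrect due to a sign flip.
The step shows: sin(x)**2 + cos(x)**2
The correct value should be: -sin(x)**2 + cos(x)**2

Explanation: The sign of one term was flipped: the term -sin(x)**2 was incorrectly written as sin(x)**2
The later steps are derived from this incorrect expression, so the error originates in Step 2.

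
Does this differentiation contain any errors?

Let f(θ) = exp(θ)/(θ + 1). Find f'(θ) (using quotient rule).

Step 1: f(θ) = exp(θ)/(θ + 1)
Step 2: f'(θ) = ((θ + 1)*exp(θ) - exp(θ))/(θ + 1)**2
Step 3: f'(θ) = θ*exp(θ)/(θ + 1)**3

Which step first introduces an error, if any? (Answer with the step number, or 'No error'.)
Step 3

Step 3 is incorrect due to a wrong exponent.
The step shows: θ*exp(θ)/(θ + 1)**3
The correct value should be: θ*exp(θ)/(θ + 1)**2

Explanation: The exponent -2 on θ + 1 was incorrectly written as -3: the term θ*exp(θ)/(θ + 1)**2 was incorrectly written as θ*exp(θ)/(θ + 1)**3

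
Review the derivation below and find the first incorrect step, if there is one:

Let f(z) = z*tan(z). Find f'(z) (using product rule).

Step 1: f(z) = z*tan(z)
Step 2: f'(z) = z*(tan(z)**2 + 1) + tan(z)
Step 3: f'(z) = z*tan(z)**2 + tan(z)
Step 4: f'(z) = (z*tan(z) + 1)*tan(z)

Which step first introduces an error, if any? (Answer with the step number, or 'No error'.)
Step 3

Step 3 is incorrect due to a dropped term.
The step shows: z*tan(z)**2 + tan(z)
The correct value should be: z*tan(z)**2 + z + tan(z)

Explanation: A term was dropped: the term z was incorrectly omitted
The later steps are derived from this incorrect expression, so the error originates in Step 3.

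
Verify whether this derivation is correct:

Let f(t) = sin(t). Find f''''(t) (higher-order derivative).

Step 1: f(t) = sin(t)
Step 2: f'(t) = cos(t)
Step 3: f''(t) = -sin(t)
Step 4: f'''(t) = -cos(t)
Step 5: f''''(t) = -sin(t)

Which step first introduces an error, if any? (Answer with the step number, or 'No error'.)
Step 5

Step 5 is incorrect due to a sign flip.
The step shows: -sin(t)
The correct value should be: sin(t)

Explanation: The sign of the whole expression was flipped: the term sin(t) was incorrectly written as -sin(t)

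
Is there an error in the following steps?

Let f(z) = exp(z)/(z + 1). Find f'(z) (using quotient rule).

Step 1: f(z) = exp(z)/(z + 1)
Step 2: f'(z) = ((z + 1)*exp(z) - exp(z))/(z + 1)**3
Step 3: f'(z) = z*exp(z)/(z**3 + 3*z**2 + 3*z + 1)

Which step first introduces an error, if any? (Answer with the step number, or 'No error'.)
Step 2

Step 2 is incorrect due to a wrong exponent.
The step shows: ((z + 1)*exp(z) - exp(z))/(z + 1)**3
The correct value should be: ((z + 1)*exp(z) - exp(z))/(z + 1)**2

Explanation: The exponent -2 on z + 1 was incorrectly written as -3: the term ((z + 1)*exp(z) - exp(z))/(z + 1)**2 was incorrectly written as ((z + 1)*exp(z) - exp(z))/(z + 1)**3
The later steps are derived from this incorrect expression, so the error originates in Step 2.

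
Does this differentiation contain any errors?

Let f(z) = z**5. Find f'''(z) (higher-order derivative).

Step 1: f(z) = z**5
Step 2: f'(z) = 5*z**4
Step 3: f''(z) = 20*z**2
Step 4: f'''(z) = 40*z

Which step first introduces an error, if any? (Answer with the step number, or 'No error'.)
Step 3

Step 3 is incorrect due to a wrong exponent.
The step shows: 20*z**2
The correct value should be: 20*z**3

Explanation: The exponent 3 on z was incorrectly written as 2: the term 20*z**3 was incorrectly written as 20*z**2
The later steps are derived from this incorrect expression, so the error originates in Step 3.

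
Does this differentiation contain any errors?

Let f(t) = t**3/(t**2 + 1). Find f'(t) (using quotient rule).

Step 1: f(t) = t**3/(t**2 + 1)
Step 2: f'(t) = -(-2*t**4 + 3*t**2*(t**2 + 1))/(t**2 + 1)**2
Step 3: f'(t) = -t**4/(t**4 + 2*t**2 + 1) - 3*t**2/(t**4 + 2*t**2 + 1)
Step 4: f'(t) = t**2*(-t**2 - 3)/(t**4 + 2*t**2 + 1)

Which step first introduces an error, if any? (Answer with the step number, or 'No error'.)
Step 2

Step 2 is incorrect due to a sign flip.
The step shows: -(-2*t**4 + 3*t**2*(t**2 + 1))/(t**2 + 1)**2
The correct value should be: (-2*t**4 + 3*t**2*(t**2 + 1))/(t**2 + 1)**2

Explanation: The sign of the whole expression was flipped: the term (-2*t**4 + 3*t**2*(t**2 + 1))/(t**2 + 1)**2 was incorrectly written as -(-2*t**4 + 3*t**2*(t**2 + 1))/(t**2 + 1)**2
The later steps are derived from this incorrect expression, so the error originates in Step 2.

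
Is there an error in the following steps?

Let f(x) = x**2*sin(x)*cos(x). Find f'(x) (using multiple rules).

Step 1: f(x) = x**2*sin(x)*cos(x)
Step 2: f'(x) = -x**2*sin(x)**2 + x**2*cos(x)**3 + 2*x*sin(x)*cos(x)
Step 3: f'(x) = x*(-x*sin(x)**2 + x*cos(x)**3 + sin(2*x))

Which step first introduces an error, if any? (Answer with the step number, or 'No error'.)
Step 2

Step 2 is incorrect due to a wrong exponent.
The step shows: -x**2*sin(x)**2 + x**2*cos(x)**3 + 2*x*sin(x)*cos(x)
The correct value should be: -x**2*sin(x)**2 + x**2*cos(x)**2 + 2*x*sin(x)*cos(x)

Explanation: The exponent 2 on cos(x) was incorrectly written as 3: the term x**2*cos(x)**2 was incorrectly written as x**2*cos(x)**3
The later steps are derived from this incorrect expression, so the error originates in Step 2.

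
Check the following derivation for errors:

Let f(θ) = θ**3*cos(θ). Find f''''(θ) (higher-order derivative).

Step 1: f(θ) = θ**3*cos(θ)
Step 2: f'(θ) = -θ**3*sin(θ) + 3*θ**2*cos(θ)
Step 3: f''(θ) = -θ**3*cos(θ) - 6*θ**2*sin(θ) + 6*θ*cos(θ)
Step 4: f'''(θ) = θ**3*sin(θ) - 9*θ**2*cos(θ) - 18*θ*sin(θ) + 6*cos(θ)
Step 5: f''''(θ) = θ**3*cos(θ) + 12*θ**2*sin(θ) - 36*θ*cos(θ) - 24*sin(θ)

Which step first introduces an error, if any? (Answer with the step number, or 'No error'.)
No error

All steps in this derivation are correct.
The final answer f''''(θ) = θ**3*cos(θ) + 12*θ**2*sin(θ) - 36*θ*cos(θ) - 24*sin(θ) is valid.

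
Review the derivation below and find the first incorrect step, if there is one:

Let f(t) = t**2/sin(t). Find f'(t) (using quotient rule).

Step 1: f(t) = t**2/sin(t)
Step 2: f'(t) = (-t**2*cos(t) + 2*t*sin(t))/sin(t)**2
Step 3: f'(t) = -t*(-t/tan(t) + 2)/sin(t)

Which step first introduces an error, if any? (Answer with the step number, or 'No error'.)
Step 3

Step 3 is incorrect due to a sign flip.
The step shows: -t*(-t/tan(t) + 2)/sin(t)
The correct value should be: t*(-t/tan(t) + 2)/sin(t)

Explanation: The sign of the whole expression was flipped: the term t*(-t/tan(t) + 2)/sin(t) was incorrectly written as -t*(-t/tan(t) + 2)/sin(t)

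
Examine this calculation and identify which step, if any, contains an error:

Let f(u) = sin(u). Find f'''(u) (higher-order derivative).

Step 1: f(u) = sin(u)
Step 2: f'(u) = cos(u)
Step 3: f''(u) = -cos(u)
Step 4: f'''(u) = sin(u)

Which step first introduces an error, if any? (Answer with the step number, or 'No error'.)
Step 3

Step 3 is incorrect due to a wrong trig function.
The step shows: -cos(u)
The correct value should be: -sin(u)

Explanation: sin(u) was incorrectly written as cos(u): the term -sin(u) was incorrectly written as -cos(u)
The later steps are derived from this incorrect expression, so the error originates in Step 3.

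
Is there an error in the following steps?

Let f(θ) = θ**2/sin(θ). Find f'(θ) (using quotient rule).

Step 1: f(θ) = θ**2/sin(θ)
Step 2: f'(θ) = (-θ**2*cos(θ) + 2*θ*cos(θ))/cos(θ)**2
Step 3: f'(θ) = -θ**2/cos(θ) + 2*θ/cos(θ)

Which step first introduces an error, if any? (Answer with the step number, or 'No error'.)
Step 2

Step 2 is incorrect due to a wrong trig function.
The step shows: (-θ**2*cos(θ) + 2*θ*cos(θ))/cos(θ)**2
The correct value should be: (-θ**2*cos(θ) + 2*θ*sin(θ))/sin(θ)**2

Explanation: sin(θ) was incorrectly written as cos(θ): the term (-θ**2*cos(θ) + 2*θ*sin(θ))/sin(θ)**2 was incorrectly written as (-θ**2*cos(θ) + 2*θ*cos(θ))/cos(θ)**2
The later steps are derived from this incorrect expression, so the error originates in Step 2.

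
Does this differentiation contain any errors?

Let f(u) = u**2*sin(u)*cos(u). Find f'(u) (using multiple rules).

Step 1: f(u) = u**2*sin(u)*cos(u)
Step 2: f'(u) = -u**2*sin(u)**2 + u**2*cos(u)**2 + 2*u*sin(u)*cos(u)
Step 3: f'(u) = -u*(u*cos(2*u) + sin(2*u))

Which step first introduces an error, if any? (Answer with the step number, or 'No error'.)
Step 3

Step 3 is incorrect due to a sign flip.
The step shows: -u*(u*cos(2*u) + sin(2*u))
The correct value should be: u*(u*cos(2*u) + sin(2*u))

Explanation: The sign of the whole expression was flipped: the term u*(u*cos(2*u) + sin(2*u)) was incorrectly written as -u*(u*cos(2*u) + sin(2*u))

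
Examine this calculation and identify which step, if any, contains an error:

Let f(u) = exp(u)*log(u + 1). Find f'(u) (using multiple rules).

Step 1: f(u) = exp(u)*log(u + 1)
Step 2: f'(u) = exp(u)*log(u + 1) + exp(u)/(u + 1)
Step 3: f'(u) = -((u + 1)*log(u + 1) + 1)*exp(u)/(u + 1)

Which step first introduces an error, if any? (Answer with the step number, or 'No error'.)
Step 3

Step 3 is incorrect due to a sign flip.
The step shows: -((u + 1)*log(u + 1) + 1)*exp(u)/(u + 1)
The correct value should be: ((u + 1)*log(u + 1) + 1)*exp(u)/(u + 1)

Explanation: The sign of the whole expression was flipped: the term ((u + 1)*log(u + 1) + 1)*exp(u)/(u + 1) was incorrectly written as -((u + 1)*log(u + 1) + 1)*exp(u)/(u + 1)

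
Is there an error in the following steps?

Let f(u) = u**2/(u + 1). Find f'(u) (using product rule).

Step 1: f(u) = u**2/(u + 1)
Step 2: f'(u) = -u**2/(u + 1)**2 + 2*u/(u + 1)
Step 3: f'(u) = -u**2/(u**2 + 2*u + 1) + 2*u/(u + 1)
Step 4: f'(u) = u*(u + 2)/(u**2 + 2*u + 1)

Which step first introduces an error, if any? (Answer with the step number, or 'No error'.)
No error

All steps in this derivation are correct.
The final answer f'(u) = u*(u + 2)/(u**2 + 2*u + 1) is valid.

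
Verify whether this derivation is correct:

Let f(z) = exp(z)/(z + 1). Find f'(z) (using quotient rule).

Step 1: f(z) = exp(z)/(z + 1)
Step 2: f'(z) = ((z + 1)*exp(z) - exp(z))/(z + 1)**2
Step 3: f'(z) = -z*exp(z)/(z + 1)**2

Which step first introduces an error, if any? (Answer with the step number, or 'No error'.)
Step 3

Step 3 is incorrect due to a sign flip.
The step shows: -z*exp(z)/(z + 1)**2
The correct value should be: z*exp(z)/(z + 1)**2

Explanation: The sign of the whole expression was flipped: the term z*exp(z)/(z + 1)**2 was incorrectly written as -z*exp(z)/(z + 1)**2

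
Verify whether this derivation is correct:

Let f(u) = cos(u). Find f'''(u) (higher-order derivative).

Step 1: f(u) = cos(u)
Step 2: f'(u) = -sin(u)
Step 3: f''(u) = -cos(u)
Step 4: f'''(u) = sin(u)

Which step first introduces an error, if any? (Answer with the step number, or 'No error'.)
No error

All steps in this derivation are correct.
The final answer f'''(u) = sin(u) is valid.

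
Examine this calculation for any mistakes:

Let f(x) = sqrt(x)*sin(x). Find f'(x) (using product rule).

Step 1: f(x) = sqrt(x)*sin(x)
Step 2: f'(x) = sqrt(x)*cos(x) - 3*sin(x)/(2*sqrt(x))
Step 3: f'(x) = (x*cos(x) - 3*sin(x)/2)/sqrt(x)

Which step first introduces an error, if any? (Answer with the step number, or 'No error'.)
Step 2

Step 2 is incorrect due to a wrong coefficient.
The step shows: sqrt(x)*cos(x) - 3*sin(x)/(2*sqrt(x))
The correct value should be: sqrt(x)*cos(x) + sin(x)/(2*sqrt(x))

Explanation: The coefficient 1/2 was incorrectly written as -3/2: the term sin(x)/(2*sqrt(x)) was incorrectly written as -3*sin(x)/(2*sqrt(x))
The later steps are derived from this incorrect expression, so the error originates in Step 2.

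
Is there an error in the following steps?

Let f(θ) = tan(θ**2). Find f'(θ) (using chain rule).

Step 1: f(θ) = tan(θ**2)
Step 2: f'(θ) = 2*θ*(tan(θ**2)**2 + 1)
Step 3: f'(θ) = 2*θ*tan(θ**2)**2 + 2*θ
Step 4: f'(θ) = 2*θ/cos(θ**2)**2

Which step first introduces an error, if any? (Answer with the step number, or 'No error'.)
No error

All steps in this derivation are correct.
The final answer f'(θ) = 2*θ/cos(θ**2)**2 is valid.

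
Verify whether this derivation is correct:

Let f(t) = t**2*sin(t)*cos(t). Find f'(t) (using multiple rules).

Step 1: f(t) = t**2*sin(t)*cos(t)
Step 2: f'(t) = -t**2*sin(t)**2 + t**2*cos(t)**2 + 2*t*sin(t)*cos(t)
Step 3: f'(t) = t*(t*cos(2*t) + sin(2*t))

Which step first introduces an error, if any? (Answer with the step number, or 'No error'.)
No error

All steps in this derivation are correct.
The final answer f'(t) = t*(t*cos(2*t) + sin(2*t)) is valid.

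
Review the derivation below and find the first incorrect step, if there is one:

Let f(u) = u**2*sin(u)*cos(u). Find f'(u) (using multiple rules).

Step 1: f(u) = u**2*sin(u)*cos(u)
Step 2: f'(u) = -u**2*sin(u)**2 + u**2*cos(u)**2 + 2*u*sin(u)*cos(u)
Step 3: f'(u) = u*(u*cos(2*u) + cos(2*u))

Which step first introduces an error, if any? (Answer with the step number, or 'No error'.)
Step 3

Step 3 is incorrect due to a wrong trig function.
The step shows: u*(u*cos(2*u) + cos(2*u))
The correct value should be: u*(u*cos(2*u) + sin(2*u))

Explanation: sin(2*u) was incorrectly written as cos(2*u): the term u*(u*cos(2*u) + sin(2*u)) was incorrectly written as u*(u*cos(2*u) + cos(2*u))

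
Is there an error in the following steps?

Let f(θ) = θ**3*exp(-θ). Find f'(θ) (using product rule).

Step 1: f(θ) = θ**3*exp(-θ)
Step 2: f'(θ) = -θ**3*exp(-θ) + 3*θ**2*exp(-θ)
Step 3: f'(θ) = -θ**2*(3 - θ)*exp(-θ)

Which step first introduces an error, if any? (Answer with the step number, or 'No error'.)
Step 3

Step 3 is incorrect due to a sign flip.
The step shows: -θ**2*(3 - θ)*exp(-θ)
The correct value should be: θ**2*(3 - θ)*exp(-θ)

Explanation: The sign of the whole expression was flipped: the term θ**2*(3 - θ)*exp(-θ) was incorrectly written as -θ**2*(3 - θ)*exp(-θ)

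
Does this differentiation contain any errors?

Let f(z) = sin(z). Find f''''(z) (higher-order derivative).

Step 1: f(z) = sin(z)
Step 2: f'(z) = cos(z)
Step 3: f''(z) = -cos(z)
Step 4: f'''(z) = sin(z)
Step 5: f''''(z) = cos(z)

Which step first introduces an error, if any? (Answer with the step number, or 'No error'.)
Step 3

Step 3 is incorrect due to a wrong trig function.
The step shows: -cos(z)
The correct value should be: -sin(z)

Explanation: sin(z) was incorrectly written as cos(z): the term -sin(z) was incorrectly written as -cos(z)
The later steps are derived from this incorrect expression, so the error originates in Step 3.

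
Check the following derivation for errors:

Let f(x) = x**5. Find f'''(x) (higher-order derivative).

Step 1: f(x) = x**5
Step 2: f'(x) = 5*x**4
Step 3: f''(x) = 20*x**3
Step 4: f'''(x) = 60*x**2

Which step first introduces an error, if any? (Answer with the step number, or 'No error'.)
No error

All steps in this derivation are correct.
The final answer f'''(x) = 60*x**2 is valid.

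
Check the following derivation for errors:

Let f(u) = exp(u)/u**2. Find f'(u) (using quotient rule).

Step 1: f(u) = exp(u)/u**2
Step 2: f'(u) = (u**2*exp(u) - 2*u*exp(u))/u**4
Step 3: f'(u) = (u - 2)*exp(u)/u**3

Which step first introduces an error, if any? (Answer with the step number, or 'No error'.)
No error

All steps in this derivation are correct.
The final answer f'(u) = (u - 2)*exp(u)/u**3 is valid.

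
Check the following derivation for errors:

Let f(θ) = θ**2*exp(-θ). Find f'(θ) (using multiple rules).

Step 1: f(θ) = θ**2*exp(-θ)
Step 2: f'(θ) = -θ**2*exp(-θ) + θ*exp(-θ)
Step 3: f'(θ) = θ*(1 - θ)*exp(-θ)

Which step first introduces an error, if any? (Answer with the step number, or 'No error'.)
Step 2

Step 2 is incorrect due to a wrong coefficient.
The step shows: -θ**2*exp(-θ) + θ*exp(-θ)
The correct value should be: -θ**2*exp(-θ) + 2*θ*exp(-θ)

Explanation: The coefficient 2 was incorrectly written as 1: the term 2*θ*exp(-θ) was incorrectly written as θ*exp(-θ)
The later steps are derived from this incorrect expression, so the error originates in Step 2.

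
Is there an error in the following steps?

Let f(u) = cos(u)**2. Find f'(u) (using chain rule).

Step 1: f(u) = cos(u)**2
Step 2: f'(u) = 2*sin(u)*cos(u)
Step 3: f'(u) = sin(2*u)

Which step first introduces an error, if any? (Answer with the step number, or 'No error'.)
Step 2

Step 2 is incorrect due to a sign flip.
The step shows: 2*sin(u)*cos(u)
The correct value should be: -2*sin(u)*cos(u)

Explanation: The sign of the whole expression was flipped: the term -2*sin(u)*cos(u) was incorrectly written as 2*sin(u)*cos(u)
The later steps are derived from this incorrect expression, so the error originates in Step 2.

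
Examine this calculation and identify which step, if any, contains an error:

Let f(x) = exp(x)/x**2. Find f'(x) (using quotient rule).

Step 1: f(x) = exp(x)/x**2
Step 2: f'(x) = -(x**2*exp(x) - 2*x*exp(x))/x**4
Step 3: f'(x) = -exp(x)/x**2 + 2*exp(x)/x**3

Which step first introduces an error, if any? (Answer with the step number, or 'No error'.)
Step 2

Step 2 is incorrect due to a sign flip.
The step shows: -(x**2*exp(x) - 2*x*exp(x))/x**4
The correct value should be: (x**2*exp(x) - 2*x*exp(x))/x**4

Explanation: The sign of the whole expression was flipped: the term (x**2*exp(x) - 2*x*exp(x))/x**4 was incorrectly written as -(x**2*exp(x) - 2*x*exp(x))/x**4
The later steps are derived from this incorrect expression, so the error originates in Step 2.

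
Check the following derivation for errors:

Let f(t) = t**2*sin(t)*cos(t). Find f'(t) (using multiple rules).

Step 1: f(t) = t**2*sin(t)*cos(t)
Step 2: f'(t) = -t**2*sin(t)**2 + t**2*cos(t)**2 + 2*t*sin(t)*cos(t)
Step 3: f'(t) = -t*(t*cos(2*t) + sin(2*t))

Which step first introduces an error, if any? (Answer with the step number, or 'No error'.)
Step 3

Step 3 is incorrect due to a sign flip.
The step shows: -t*(t*cos(2*t) + sin(2*t))
The correct value should be: t*(t*cos(2*t) + sin(2*t))

Explanation: The sign of the whole expression was flipped: the term t*(t*cos(2*t) + sin(2*t)) was incorrectly written as -t*(t*cos(2*t) + sin(2*t))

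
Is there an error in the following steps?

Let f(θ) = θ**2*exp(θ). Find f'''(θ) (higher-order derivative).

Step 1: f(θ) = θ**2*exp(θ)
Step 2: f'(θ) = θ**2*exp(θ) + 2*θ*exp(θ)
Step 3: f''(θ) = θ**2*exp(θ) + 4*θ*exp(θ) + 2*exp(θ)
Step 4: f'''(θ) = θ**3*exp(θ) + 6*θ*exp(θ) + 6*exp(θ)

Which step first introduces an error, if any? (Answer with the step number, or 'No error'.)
Step 4

Step 4 is incorrect due to a wrong exponent.
The step shows: θ**3*exp(θ) + 6*θ*exp(θ) + 6*exp(θ)
The correct value should be: θ**2*exp(θ) + 6*θ*exp(θ) + 6*exp(θ)

Explanation: The exponent 2 on θ was incorrectly written as 3: the term θ**2*exp(θ) was incorrectly written as θ**3*exp(θ)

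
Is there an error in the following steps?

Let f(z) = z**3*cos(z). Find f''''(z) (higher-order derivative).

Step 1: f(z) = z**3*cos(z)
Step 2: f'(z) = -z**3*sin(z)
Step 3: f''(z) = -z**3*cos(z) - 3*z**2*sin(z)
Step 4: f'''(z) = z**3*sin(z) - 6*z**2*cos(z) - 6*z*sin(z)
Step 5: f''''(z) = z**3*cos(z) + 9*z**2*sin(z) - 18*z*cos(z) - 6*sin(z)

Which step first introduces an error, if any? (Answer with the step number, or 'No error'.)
Step 2

Step 2 is incorrect due to a dropped term.
The step shows: -z**3*sin(z)
The correct value should be: -z**3*sin(z) + 3*z**2*cos(z)

Explanation: A term was dropped: the term 3*z**2*cos(z) was incorrectly omitted
The later steps are derived from this incorrect expression, so the error originates in Step 2.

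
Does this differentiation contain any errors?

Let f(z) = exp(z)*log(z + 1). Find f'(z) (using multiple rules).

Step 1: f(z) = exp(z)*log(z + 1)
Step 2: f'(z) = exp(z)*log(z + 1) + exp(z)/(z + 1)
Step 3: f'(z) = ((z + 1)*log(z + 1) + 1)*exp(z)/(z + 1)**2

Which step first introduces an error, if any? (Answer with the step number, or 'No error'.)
Step 3

Step 3 is incorrect due to a wrong exponent.
The step shows: ((z + 1)*log(z + 1) + 1)*exp(z)/(z + 1)**2
The correct value should be: ((z + 1)*log(z + 1) + 1)*exp(z)/(z + 1)

Explanation: The exponent -1 on z + 1 was incorrectly written as -2: the term ((z + 1)*log(z + 1) + 1)*exp(z)/(z + 1) was incorrectly written as ((z + 1)*log(z + 1) + 1)*exp(z)/(z + 1)**2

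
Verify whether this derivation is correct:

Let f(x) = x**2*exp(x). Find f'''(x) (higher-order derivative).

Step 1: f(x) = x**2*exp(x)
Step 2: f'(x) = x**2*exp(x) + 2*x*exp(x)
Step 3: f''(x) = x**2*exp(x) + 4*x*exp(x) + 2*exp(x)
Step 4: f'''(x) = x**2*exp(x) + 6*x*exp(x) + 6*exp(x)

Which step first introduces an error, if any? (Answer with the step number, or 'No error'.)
No error

All steps in this derivation are correct.
The final answer f'''(x) = x**2*exp(x) + 6*x*exp(x) + 6*exp(x) is valid.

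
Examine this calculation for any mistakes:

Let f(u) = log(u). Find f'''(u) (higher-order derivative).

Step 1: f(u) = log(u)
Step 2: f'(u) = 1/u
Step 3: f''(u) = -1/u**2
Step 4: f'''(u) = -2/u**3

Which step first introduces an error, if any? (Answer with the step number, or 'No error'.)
Step 4

Step 4 is incorrect due to a sign flip.
The step shows: -2/u**3
The correct value should be: 2/u**3

Explanation: The sign of the whole expression was flipped: the term 2/u**3 was incorrectly written as -2/u**3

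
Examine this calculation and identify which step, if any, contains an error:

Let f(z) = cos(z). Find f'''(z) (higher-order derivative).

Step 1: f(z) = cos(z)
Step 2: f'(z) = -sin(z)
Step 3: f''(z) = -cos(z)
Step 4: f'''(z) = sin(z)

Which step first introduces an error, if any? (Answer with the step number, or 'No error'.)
No error

All steps in this derivation are correct.
The final answer f'''(z) = sin(z) is valid.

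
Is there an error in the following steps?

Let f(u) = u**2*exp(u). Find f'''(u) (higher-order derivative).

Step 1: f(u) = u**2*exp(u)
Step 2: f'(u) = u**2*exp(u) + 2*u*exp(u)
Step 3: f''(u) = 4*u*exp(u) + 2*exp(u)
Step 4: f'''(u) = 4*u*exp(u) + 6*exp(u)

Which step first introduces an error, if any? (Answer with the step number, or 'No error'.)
Step 3

Step 3 is incorrect due to a dropped term.
The step shows: 4*u*exp(u) + 2*exp(u)
The correct value should be: u**2*exp(u) + 4*u*exp(u) + 2*exp(u)

Explanation: A term was dropped: the term u**2*exp(u) was incorrectly omitted
The later steps are derived from this incorrect expression, so the error originates in Step 3.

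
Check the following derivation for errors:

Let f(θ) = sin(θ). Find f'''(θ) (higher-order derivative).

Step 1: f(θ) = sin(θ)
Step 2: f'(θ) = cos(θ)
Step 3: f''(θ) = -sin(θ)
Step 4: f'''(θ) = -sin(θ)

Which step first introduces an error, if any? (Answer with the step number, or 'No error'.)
Step 4

Step 4 is incorrect due to a wrong trig function.
The step shows: -sin(θ)
The correct value should be: -cos(θ)

Explanation: cos(θ) was incorrectly written as sin(θ): the term -cos(θ) was incorrectly written as -sin(θ)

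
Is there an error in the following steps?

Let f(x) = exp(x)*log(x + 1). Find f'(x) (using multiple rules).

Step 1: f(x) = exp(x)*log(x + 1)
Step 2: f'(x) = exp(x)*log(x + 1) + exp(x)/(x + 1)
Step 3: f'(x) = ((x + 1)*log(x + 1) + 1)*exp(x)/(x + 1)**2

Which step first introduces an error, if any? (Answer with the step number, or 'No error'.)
Step 3

Step 3 is incorrect due to a wrong exponent.
The step shows: ((x + 1)*log(x + 1) + 1)*exp(x)/(x + 1)**2
The correct value should be: ((x + 1)*log(x + 1) + 1)*exp(x)/(x + 1)

Explanation: The exponent -1 on x + 1 was incorrectly written as -2: the term ((x + 1)*log(x + 1) + 1)*exp(x)/(x + 1) was incorrectly written as ((x + 1)*log(x + 1) + 1)*exp(x)/(x + 1)**2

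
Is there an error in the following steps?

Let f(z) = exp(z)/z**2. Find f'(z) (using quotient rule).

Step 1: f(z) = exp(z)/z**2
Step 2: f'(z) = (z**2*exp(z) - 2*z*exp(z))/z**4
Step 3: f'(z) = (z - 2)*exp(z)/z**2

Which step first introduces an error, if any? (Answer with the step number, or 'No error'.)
Step 3

Step 3 is incorrect due to a wrong exponent.
The step shows: (z - 2)*exp(z)/z**2
The correct value should be: (z - 2)*exp(z)/z**3

Explanation: The exponent -3 on z was incorrectly written as -2: the term (z - 2)*exp(z)/z**3 was incorrectly written as (z - 2)*exp(z)/z**2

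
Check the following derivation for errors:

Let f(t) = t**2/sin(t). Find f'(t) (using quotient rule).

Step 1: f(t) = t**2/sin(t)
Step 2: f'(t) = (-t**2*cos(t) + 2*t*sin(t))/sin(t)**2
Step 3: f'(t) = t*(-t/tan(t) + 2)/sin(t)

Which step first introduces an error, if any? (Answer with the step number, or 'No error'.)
No error

All steps in this derivation are correct.
The final answer f'(t) = t*(-t/tan(t) + 2)/sin(t) is valid.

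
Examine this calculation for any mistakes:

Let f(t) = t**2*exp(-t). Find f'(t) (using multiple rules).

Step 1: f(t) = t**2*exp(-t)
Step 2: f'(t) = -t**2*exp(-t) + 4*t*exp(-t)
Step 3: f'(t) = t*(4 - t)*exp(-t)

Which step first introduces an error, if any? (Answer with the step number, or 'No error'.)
Step 2

Step 2 is incorrect due to a wrong coefficient.
The step shows: -t**2*exp(-t) + 4*t*exp(-t)
The correct value should be: -t**2*exp(-t) + 2*t*exp(-t)

Explanation: The coefficient 2 was incorrectly written as 4: the term 2*t*exp(-t) was incorrectly written as 4*t*exp(-t)
The later steps are derived from this incorrect expression, so the error originates in Step 2.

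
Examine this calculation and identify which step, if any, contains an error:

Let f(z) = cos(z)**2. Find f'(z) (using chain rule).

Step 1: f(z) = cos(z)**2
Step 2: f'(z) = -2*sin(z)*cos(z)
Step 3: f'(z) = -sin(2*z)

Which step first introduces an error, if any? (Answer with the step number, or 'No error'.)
No error

All steps in this derivation are correct.
The final answer f'(z) = -sin(2*z) is valid.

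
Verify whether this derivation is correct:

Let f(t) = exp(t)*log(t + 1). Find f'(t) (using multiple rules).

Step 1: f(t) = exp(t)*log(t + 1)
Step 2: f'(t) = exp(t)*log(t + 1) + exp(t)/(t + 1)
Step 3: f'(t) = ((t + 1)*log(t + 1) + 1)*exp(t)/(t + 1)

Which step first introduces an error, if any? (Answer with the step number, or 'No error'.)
No error

All steps in this derivation are correct.
The final answer f'(t) = ((t + 1)*log(t + 1) + 1)*exp(t)/(t + 1) is valid.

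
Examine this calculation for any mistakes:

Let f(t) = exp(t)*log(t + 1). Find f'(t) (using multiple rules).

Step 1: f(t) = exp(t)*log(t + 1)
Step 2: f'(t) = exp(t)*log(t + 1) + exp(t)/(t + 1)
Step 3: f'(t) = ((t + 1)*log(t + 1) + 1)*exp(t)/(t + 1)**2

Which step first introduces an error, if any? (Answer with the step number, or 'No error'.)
Step 3

Step 3 is incorrect due to a wrong exponent.
The step shows: ((t + 1)*log(t + 1) + 1)*exp(t)/(t + 1)**2
The correct value should be: ((t + 1)*log(t + 1) + 1)*exp(t)/(t + 1)

Explanation: The exponent -1 on t + 1 was incorrectly written as -2: the term ((t + 1)*log(t + 1) + 1)*exp(t)/(t + 1) was incorrectly written as ((t + 1)*log(t + 1) + 1)*exp(t)/(t + 1)**2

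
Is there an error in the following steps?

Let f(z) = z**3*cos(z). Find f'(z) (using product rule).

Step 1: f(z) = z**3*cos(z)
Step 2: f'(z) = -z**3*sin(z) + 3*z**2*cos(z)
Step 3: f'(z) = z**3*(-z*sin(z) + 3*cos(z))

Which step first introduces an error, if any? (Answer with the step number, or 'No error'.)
Step 3

Step 3 is incorrect due to a wrong exponent.
The step shows: z**3*(-z*sin(z) + 3*cos(z))
The correct value should be: z**2*(-z*sin(z) + 3*cos(z))

Explanation: The exponent 2 on z was incorrectly written as 3: the term z**2*(-z*sin(z) + 3*cos(z)) was incorrectly written as z**3*(-z*sin(z) + 3*cos(z))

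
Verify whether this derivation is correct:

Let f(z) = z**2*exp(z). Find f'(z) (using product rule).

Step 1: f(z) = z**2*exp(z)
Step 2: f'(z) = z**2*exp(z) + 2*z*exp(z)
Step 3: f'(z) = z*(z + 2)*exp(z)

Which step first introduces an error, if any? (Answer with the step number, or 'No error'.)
No error

All steps in this derivation are correct.
The final answer f'(z) = z*(z + 2)*exp(z) is valid.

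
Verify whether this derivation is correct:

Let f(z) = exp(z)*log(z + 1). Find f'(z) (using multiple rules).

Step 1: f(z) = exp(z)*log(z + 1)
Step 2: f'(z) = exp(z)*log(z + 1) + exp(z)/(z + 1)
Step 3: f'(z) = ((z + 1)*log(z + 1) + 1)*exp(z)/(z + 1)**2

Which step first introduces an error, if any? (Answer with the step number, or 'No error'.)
Step 3

Step 3 is incorrect due to a wrong exponent.
The step shows: ((z + 1)*log(z + 1) + 1)*exp(z)/(z + 1)**2
The correct value should be: ((z + 1)*log(z + 1) + 1)*exp(z)/(z + 1)

Explanation: The exponent -1 on z + 1 was incorrectly written as -2: the term ((z + 1)*log(z + 1) + 1)*exp(z)/(z + 1) was incorrectly written as ((z + 1)*log(z + 1) + 1)*exp(z)/(z + 1)**2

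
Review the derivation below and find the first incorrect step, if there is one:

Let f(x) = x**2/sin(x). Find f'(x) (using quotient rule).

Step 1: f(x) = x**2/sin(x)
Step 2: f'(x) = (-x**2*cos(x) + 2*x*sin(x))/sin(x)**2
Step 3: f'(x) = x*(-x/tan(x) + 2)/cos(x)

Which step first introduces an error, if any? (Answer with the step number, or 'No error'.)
Step 3

Step 3 is incorrect due to a wrong trig function.
The step shows: x*(-x/tan(x) + 2)/cos(x)
The correct value should be: x*(-x/tan(x) + 2)/sin(x)

Explanation: sin(x) was incorrectly written as cos(x): the term x*(-x/tan(x) + 2)/sin(x) was incorrectly written as x*(-x/tan(x) + 2)/cos(x)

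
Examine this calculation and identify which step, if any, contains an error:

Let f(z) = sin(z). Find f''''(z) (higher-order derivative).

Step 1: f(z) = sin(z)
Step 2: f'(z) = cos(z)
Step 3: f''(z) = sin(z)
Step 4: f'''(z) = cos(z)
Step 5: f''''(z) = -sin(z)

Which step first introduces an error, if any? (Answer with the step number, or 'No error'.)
Step 3

Step 3 is incorrect due to a sign flip.
The step shows: sin(z)
The correct value should be: -sin(z)

Explanation: The sign of the whole expression was flipped: the term -sin(z) was incorrectly written as sin(z)
The later steps are derived from this incorrect expression, so the error originates in Step 3.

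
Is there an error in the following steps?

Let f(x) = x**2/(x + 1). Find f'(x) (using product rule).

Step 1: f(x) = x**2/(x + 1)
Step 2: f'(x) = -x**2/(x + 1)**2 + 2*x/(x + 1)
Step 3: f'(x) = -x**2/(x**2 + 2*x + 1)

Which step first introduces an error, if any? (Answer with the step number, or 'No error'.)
Step 3

Step 3 is incorrect due to a dropped term.
The step shows: -x**2/(x**2 + 2*x + 1)
The correct value should be: -x**2/(x**2 + 2*x + 1) + 2*x/(x + 1)

Explanation: A term was dropped: the term 2*x/(x + 1) was incorrectly omitted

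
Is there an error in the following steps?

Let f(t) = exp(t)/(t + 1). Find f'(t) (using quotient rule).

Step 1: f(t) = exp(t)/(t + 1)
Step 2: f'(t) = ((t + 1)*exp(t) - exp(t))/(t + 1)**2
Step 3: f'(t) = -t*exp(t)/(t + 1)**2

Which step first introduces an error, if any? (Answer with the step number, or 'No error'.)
Step 3

Step 3 is incorrect due to a sign flip.
The step shows: -t*exp(t)/(t + 1)**2
The correct value should be: t*exp(t)/(t + 1)**2

Explanation: The sign of the whole expression was flipped: the term t*exp(t)/(t + 1)**2 was incorrectly written as -t*exp(t)/(t + 1)**2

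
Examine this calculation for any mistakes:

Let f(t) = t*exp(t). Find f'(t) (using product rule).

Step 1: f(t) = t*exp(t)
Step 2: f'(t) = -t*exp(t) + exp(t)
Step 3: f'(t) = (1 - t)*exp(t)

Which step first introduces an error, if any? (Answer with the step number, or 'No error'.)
Step 2

Step 2 is incorrect due to a sign flip.
The step shows: -t*exp(t) + exp(t)
The correct value should be: t*exp(t) + exp(t)

Explanation: The sign of one term was flipped: the term t*exp(t) was incorrectly written as -t*exp(t)
The later steps are derived from this incorrect expression, so the error originates in Step 2.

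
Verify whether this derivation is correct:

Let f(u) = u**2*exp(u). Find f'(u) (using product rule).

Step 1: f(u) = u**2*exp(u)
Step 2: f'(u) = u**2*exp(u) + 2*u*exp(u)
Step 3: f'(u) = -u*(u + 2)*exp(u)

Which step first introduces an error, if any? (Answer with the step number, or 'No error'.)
Step 3

Step 3 is incorrect due to a sign flip.
The step shows: -u*(u + 2)*exp(u)
The correct value should be: u*(u + 2)*exp(u)

Explanation: The sign of the whole expression was flipped: the term u*(u + 2)*exp(u) was incorrectly written as -u*(u + 2)*exp(u)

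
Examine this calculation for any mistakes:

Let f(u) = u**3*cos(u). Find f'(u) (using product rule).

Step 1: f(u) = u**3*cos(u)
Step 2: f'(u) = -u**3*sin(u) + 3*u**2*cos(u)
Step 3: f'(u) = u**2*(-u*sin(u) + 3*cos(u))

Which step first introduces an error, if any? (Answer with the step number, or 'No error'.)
No error

All steps in this derivation are correct.
The final answer f'(u) = u**2*(-u*sin(u) + 3*cos(u)) is valid.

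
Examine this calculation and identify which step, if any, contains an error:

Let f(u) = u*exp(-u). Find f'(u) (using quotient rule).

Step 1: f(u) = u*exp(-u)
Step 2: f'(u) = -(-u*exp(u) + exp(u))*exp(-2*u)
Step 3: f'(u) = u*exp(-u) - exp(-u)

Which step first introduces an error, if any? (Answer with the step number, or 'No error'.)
Step 2

Step 2 is incorrect due to a sign flip.
The step shows: -(-u*exp(u) + exp(u))*exp(-2*u)
The correct value should be: (-u*exp(u) + exp(u))*exp(-2*u)

Explanation: The sign of the whole expression was flipped: the term (-u*exp(u) + exp(u))*exp(-2*u) was incorrectly written as -(-u*exp(u) + exp(u))*exp(-2*u)
The later steps are derived from this incorrect expression, so the error originates in Step 2.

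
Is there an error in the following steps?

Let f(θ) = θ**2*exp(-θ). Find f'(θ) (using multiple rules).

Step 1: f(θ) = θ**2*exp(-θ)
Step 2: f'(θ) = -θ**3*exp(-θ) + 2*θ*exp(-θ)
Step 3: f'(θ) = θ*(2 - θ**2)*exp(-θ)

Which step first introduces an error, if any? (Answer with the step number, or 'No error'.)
Step 2

Step 2 is incorrect due to a wrong exponent.
The step shows: -θ**3*exp(-θ) + 2*θ*exp(-θ)
The correct value should be: -θ**2*exp(-θ) + 2*θ*exp(-θ)

Explanation: The exponent 2 on θ was incorrectly written as 3: the term -θ**2*exp(-θ) was incorrectly written as -θ**3*exp(-θ)
The later steps are derived from this incorrect expression, so the error originates in Step 2.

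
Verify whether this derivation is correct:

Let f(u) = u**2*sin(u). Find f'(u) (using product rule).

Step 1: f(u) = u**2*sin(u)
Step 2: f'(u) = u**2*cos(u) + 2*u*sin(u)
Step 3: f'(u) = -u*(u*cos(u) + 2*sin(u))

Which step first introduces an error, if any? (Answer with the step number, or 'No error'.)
Step 3

Step 3 is incorrect due to a sign flip.
The step shows: -u*(u*cos(u) + 2*sin(u))
The correct value should be: u*(u*cos(u) + 2*sin(u))

Explanation: The sign of the whole expression was flipped: the term u*(u*cos(u) + 2*sin(u)) was incorrectly written as -u*(u*cos(u) + 2*sin(u))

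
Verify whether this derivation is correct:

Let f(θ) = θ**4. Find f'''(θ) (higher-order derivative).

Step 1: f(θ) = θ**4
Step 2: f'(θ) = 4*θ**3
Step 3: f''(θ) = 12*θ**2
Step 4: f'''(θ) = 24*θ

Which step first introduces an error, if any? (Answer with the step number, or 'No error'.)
No error

All steps in this derivation are correct.
The final answer f'''(θ) = 24*θ is valid.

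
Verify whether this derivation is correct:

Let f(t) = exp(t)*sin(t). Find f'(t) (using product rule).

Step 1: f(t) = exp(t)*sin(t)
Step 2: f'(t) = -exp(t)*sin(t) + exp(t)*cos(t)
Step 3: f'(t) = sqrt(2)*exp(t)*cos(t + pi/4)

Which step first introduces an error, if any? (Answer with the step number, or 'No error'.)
Step 2

Step 2 is incorrect due to a sign flip.
The step shows: -exp(t)*sin(t) + exp(t)*cos(t)
The correct value should be: exp(t)*sin(t) + exp(t)*cos(t)

Explanation: The sign of one term was flipped: the term exp(t)*sin(t) was incorrectly written as -exp(t)*sin(t)
The later steps are derived from this incorrect expression, so the error originates in Step 2.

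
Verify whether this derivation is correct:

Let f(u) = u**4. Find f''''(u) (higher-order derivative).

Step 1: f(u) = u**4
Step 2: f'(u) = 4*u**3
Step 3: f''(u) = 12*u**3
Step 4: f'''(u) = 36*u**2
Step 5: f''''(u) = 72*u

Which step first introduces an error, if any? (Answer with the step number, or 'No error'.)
Step 3

Step 3 is incorrect due to a wrong exponent.
The step shows: 12*u**3
The correct value should be: 12*u**2

Explanation: The exponent 2 on u was incorrectly written as 3: the term 12*u**2 was incorrectly written as 12*u**3
The later steps are derived from this incorrect expression, so the error originates in Step 3.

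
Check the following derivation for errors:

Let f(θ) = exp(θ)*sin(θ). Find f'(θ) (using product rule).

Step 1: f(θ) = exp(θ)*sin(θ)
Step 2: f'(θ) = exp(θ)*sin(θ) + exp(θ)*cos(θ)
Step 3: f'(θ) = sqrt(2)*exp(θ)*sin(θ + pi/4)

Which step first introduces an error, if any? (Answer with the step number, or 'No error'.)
No error

All steps in this derivation are correct.
The final answer f'(θ) = sqrt(2)*exp(θ)*sin(θ + pi/4) is valid.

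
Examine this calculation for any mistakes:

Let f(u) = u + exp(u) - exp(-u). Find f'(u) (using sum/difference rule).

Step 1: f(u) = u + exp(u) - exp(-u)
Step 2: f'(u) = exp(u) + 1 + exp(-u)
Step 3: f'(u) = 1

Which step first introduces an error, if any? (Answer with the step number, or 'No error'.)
Step 3

Step 3 is incorrect due to a dropped term.
The step shows: 1
The correct value should be: 2*cosh(u) + 1

Explanation: A term was dropped: the term 2*cosh(u) was incorrectly omitted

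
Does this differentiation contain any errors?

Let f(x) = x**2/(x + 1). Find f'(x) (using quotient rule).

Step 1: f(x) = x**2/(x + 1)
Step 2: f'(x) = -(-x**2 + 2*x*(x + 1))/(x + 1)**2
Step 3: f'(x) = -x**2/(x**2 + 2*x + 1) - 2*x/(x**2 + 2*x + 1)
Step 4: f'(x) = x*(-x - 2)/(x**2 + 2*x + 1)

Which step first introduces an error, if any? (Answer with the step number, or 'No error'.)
Step 2

Step 2 is incorrect due to a sign flip.
The step shows: -(-x**2 + 2*x*(x + 1))/(x + 1)**2
The correct value should be: (-x**2 + 2*x*(x + 1))/(x + 1)**2

Explanation: The sign of the whole expression was flipped: the term (-x**2 + 2*x*(x + 1))/(x + 1)**2 was incorrectly written as -(-x**2 + 2*x*(x + 1))/(x + 1)**2
The later steps are derived from this incorrect expression, so the error originates in Step 2.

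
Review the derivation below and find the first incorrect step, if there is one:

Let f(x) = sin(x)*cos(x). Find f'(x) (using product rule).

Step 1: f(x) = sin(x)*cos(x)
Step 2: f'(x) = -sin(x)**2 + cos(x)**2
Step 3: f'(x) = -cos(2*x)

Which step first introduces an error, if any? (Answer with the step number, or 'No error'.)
Step 3

Step 3 is incorrect due to a sign flip.
The step shows: -cos(2*x)
The correct value should be: cos(2*x)

Explanation: The sign of the whole expression was flipped: the term cos(2*x) was incorrectly written as -cos(2*x)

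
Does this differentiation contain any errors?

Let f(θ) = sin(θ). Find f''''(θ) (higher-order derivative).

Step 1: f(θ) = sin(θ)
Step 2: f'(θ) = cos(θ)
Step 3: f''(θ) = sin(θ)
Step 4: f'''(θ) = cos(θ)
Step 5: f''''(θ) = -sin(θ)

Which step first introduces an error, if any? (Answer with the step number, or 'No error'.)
Step 3

Step 3 is incorrect due to a sign flip.
The step shows: sin(θ)
The correct value should be: -sin(θ)

Explanation: The sign of the whole expression was flipped: the term -sin(θ) was incorrectly written as sin(θ)
The later steps are derived from this incorrect expression, so the error originates in Step 3.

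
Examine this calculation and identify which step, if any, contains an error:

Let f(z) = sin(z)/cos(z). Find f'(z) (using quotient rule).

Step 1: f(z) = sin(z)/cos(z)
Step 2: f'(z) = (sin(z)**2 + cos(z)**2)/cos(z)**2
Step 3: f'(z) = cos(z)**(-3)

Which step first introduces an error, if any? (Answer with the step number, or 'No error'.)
Step 3

Step 3 is incorrect due to a wrong exponent.
The step shows: cos(z)**(-3)
The correct value should be: cos(z)**(-2)

Explanation: The exponent -2 on cos(z) was incorrectly written as -3: the term cos(z)**(-2) was incorrectly written as cos(z)**(-3)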